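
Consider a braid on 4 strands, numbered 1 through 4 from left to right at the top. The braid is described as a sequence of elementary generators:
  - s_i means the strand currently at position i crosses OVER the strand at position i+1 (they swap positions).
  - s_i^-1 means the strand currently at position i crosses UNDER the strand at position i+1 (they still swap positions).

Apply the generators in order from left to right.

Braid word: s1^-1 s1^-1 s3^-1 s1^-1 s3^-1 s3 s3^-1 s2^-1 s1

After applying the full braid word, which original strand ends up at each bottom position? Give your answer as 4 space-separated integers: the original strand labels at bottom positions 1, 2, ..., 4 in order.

Gen 1 (s1^-1): strand 1 crosses under strand 2. Perm now: [2 1 3 4]
Gen 2 (s1^-1): strand 2 crosses under strand 1. Perm now: [1 2 3 4]
Gen 3 (s3^-1): strand 3 crosses under strand 4. Perm now: [1 2 4 3]
Gen 4 (s1^-1): strand 1 crosses under strand 2. Perm now: [2 1 4 3]
Gen 5 (s3^-1): strand 4 crosses under strand 3. Perm now: [2 1 3 4]
Gen 6 (s3): strand 3 crosses over strand 4. Perm now: [2 1 4 3]
Gen 7 (s3^-1): strand 4 crosses under strand 3. Perm now: [2 1 3 4]
Gen 8 (s2^-1): strand 1 crosses under strand 3. Perm now: [2 3 1 4]
Gen 9 (s1): strand 2 crosses over strand 3. Perm now: [3 2 1 4]

Answer: 3 2 1 4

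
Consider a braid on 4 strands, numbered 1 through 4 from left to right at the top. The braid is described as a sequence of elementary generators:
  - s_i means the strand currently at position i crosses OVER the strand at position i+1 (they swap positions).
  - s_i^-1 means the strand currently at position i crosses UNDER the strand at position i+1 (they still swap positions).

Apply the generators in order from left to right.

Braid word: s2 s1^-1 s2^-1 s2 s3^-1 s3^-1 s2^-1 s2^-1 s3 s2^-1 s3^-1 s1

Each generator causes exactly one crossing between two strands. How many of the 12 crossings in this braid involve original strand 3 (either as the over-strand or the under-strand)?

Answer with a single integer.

Answer: 3

Derivation:
Gen 1: crossing 2x3. Involves strand 3? yes. Count so far: 1
Gen 2: crossing 1x3. Involves strand 3? yes. Count so far: 2
Gen 3: crossing 1x2. Involves strand 3? no. Count so far: 2
Gen 4: crossing 2x1. Involves strand 3? no. Count so far: 2
Gen 5: crossing 2x4. Involves strand 3? no. Count so far: 2
Gen 6: crossing 4x2. Involves strand 3? no. Count so far: 2
Gen 7: crossing 1x2. Involves strand 3? no. Count so far: 2
Gen 8: crossing 2x1. Involves strand 3? no. Count so far: 2
Gen 9: crossing 2x4. Involves strand 3? no. Count so far: 2
Gen 10: crossing 1x4. Involves strand 3? no. Count so far: 2
Gen 11: crossing 1x2. Involves strand 3? no. Count so far: 2
Gen 12: crossing 3x4. Involves strand 3? yes. Count so far: 3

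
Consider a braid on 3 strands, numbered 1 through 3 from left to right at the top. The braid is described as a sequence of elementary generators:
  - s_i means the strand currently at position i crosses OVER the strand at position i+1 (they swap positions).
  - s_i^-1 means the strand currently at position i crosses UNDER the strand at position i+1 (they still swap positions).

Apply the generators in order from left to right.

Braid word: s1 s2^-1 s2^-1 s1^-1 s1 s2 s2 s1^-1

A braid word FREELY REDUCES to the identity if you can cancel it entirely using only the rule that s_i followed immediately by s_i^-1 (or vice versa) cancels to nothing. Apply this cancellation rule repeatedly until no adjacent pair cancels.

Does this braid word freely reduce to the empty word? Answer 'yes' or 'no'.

Answer: yes

Derivation:
Gen 1 (s1): push. Stack: [s1]
Gen 2 (s2^-1): push. Stack: [s1 s2^-1]
Gen 3 (s2^-1): push. Stack: [s1 s2^-1 s2^-1]
Gen 4 (s1^-1): push. Stack: [s1 s2^-1 s2^-1 s1^-1]
Gen 5 (s1): cancels prior s1^-1. Stack: [s1 s2^-1 s2^-1]
Gen 6 (s2): cancels prior s2^-1. Stack: [s1 s2^-1]
Gen 7 (s2): cancels prior s2^-1. Stack: [s1]
Gen 8 (s1^-1): cancels prior s1. Stack: []
Reduced word: (empty)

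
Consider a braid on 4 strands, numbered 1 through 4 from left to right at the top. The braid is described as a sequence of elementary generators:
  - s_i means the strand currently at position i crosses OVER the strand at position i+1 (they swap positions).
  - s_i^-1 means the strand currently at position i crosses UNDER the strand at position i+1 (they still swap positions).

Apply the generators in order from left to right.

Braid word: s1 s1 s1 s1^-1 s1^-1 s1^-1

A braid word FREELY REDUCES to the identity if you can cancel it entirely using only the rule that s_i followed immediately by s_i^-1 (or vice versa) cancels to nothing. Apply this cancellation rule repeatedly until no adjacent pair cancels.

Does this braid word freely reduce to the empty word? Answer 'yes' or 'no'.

Answer: yes

Derivation:
Gen 1 (s1): push. Stack: [s1]
Gen 2 (s1): push. Stack: [s1 s1]
Gen 3 (s1): push. Stack: [s1 s1 s1]
Gen 4 (s1^-1): cancels prior s1. Stack: [s1 s1]
Gen 5 (s1^-1): cancels prior s1. Stack: [s1]
Gen 6 (s1^-1): cancels prior s1. Stack: []
Reduced word: (empty)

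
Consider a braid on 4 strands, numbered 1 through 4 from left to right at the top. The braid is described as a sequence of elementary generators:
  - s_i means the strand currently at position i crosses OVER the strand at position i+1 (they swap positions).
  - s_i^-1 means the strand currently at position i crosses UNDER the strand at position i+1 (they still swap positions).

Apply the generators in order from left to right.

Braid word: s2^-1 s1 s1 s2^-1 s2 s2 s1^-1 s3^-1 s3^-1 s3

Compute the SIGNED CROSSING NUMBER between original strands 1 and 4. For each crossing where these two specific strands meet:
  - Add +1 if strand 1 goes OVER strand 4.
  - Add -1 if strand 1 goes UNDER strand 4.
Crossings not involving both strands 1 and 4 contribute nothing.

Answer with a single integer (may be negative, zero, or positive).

Answer: 0

Derivation:
Gen 1: crossing 2x3. Both 1&4? no. Sum: 0
Gen 2: crossing 1x3. Both 1&4? no. Sum: 0
Gen 3: crossing 3x1. Both 1&4? no. Sum: 0
Gen 4: crossing 3x2. Both 1&4? no. Sum: 0
Gen 5: crossing 2x3. Both 1&4? no. Sum: 0
Gen 6: crossing 3x2. Both 1&4? no. Sum: 0
Gen 7: crossing 1x2. Both 1&4? no. Sum: 0
Gen 8: crossing 3x4. Both 1&4? no. Sum: 0
Gen 9: crossing 4x3. Both 1&4? no. Sum: 0
Gen 10: crossing 3x4. Both 1&4? no. Sum: 0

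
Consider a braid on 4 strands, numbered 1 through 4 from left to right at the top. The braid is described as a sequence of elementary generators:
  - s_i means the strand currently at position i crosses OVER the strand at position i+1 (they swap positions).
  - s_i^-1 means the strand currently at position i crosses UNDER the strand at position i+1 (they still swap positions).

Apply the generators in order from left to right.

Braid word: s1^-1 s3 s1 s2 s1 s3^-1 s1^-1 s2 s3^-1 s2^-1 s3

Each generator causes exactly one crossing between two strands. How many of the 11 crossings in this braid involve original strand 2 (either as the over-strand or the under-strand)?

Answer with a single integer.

Answer: 6

Derivation:
Gen 1: crossing 1x2. Involves strand 2? yes. Count so far: 1
Gen 2: crossing 3x4. Involves strand 2? no. Count so far: 1
Gen 3: crossing 2x1. Involves strand 2? yes. Count so far: 2
Gen 4: crossing 2x4. Involves strand 2? yes. Count so far: 3
Gen 5: crossing 1x4. Involves strand 2? no. Count so far: 3
Gen 6: crossing 2x3. Involves strand 2? yes. Count so far: 4
Gen 7: crossing 4x1. Involves strand 2? no. Count so far: 4
Gen 8: crossing 4x3. Involves strand 2? no. Count so far: 4
Gen 9: crossing 4x2. Involves strand 2? yes. Count so far: 5
Gen 10: crossing 3x2. Involves strand 2? yes. Count so far: 6
Gen 11: crossing 3x4. Involves strand 2? no. Count so far: 6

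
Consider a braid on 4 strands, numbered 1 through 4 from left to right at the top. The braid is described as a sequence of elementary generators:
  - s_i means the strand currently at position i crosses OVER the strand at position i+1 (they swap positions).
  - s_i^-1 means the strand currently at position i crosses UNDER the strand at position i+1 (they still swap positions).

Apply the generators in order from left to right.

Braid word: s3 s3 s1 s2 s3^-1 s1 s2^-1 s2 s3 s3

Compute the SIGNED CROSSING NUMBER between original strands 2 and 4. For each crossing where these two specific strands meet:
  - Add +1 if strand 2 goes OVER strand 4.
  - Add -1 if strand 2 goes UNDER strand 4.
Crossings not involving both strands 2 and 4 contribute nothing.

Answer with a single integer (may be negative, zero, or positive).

Gen 1: crossing 3x4. Both 2&4? no. Sum: 0
Gen 2: crossing 4x3. Both 2&4? no. Sum: 0
Gen 3: crossing 1x2. Both 2&4? no. Sum: 0
Gen 4: crossing 1x3. Both 2&4? no. Sum: 0
Gen 5: crossing 1x4. Both 2&4? no. Sum: 0
Gen 6: crossing 2x3. Both 2&4? no. Sum: 0
Gen 7: 2 under 4. Both 2&4? yes. Contrib: -1. Sum: -1
Gen 8: 4 over 2. Both 2&4? yes. Contrib: -1. Sum: -2
Gen 9: crossing 4x1. Both 2&4? no. Sum: -2
Gen 10: crossing 1x4. Both 2&4? no. Sum: -2

Answer: -2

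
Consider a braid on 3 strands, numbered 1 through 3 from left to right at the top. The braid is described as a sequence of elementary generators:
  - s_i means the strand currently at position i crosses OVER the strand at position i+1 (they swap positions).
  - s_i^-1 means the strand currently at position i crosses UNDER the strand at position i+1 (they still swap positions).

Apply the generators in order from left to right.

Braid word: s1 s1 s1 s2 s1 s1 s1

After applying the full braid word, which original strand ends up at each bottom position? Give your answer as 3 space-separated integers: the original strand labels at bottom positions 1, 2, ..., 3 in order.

Answer: 3 2 1

Derivation:
Gen 1 (s1): strand 1 crosses over strand 2. Perm now: [2 1 3]
Gen 2 (s1): strand 2 crosses over strand 1. Perm now: [1 2 3]
Gen 3 (s1): strand 1 crosses over strand 2. Perm now: [2 1 3]
Gen 4 (s2): strand 1 crosses over strand 3. Perm now: [2 3 1]
Gen 5 (s1): strand 2 crosses over strand 3. Perm now: [3 2 1]
Gen 6 (s1): strand 3 crosses over strand 2. Perm now: [2 3 1]
Gen 7 (s1): strand 2 crosses over strand 3. Perm now: [3 2 1]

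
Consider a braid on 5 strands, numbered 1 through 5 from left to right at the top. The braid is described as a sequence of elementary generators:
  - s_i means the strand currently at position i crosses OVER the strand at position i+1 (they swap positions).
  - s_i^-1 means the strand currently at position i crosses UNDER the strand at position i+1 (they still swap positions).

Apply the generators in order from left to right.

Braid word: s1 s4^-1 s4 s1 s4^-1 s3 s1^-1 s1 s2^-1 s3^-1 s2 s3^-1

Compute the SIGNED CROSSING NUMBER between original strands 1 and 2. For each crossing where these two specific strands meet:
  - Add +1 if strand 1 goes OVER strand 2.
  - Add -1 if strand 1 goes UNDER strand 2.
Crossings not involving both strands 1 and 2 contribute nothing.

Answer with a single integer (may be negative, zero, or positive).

Gen 1: 1 over 2. Both 1&2? yes. Contrib: +1. Sum: 1
Gen 2: crossing 4x5. Both 1&2? no. Sum: 1
Gen 3: crossing 5x4. Both 1&2? no. Sum: 1
Gen 4: 2 over 1. Both 1&2? yes. Contrib: -1. Sum: 0
Gen 5: crossing 4x5. Both 1&2? no. Sum: 0
Gen 6: crossing 3x5. Both 1&2? no. Sum: 0
Gen 7: 1 under 2. Both 1&2? yes. Contrib: -1. Sum: -1
Gen 8: 2 over 1. Both 1&2? yes. Contrib: -1. Sum: -2
Gen 9: crossing 2x5. Both 1&2? no. Sum: -2
Gen 10: crossing 2x3. Both 1&2? no. Sum: -2
Gen 11: crossing 5x3. Both 1&2? no. Sum: -2
Gen 12: crossing 5x2. Both 1&2? no. Sum: -2

Answer: -2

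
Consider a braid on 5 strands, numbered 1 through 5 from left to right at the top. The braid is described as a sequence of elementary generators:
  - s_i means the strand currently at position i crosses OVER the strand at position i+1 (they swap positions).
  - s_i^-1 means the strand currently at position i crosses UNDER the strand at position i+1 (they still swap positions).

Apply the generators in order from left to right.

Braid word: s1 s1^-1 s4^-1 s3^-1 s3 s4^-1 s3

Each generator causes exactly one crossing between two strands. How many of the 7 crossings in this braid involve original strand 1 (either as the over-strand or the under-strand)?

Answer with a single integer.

Gen 1: crossing 1x2. Involves strand 1? yes. Count so far: 1
Gen 2: crossing 2x1. Involves strand 1? yes. Count so far: 2
Gen 3: crossing 4x5. Involves strand 1? no. Count so far: 2
Gen 4: crossing 3x5. Involves strand 1? no. Count so far: 2
Gen 5: crossing 5x3. Involves strand 1? no. Count so far: 2
Gen 6: crossing 5x4. Involves strand 1? no. Count so far: 2
Gen 7: crossing 3x4. Involves strand 1? no. Count so far: 2

Answer: 2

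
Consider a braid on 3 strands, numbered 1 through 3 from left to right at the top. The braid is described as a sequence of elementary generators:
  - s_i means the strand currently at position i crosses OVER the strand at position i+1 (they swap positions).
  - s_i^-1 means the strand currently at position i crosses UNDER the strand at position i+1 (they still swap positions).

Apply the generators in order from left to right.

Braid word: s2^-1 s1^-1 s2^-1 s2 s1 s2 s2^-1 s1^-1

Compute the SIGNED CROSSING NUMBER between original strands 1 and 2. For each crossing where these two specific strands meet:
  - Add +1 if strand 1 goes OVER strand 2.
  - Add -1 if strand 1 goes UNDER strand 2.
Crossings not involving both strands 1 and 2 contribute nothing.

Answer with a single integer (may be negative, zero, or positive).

Answer: -2

Derivation:
Gen 1: crossing 2x3. Both 1&2? no. Sum: 0
Gen 2: crossing 1x3. Both 1&2? no. Sum: 0
Gen 3: 1 under 2. Both 1&2? yes. Contrib: -1. Sum: -1
Gen 4: 2 over 1. Both 1&2? yes. Contrib: -1. Sum: -2
Gen 5: crossing 3x1. Both 1&2? no. Sum: -2
Gen 6: crossing 3x2. Both 1&2? no. Sum: -2
Gen 7: crossing 2x3. Both 1&2? no. Sum: -2
Gen 8: crossing 1x3. Both 1&2? no. Sum: -2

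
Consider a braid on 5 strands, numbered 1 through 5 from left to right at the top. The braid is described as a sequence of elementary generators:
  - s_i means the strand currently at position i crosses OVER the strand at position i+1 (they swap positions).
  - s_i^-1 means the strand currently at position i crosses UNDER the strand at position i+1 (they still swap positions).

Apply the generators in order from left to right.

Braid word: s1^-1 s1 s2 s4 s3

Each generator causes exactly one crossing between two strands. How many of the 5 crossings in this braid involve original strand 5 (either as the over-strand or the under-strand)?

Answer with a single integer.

Answer: 2

Derivation:
Gen 1: crossing 1x2. Involves strand 5? no. Count so far: 0
Gen 2: crossing 2x1. Involves strand 5? no. Count so far: 0
Gen 3: crossing 2x3. Involves strand 5? no. Count so far: 0
Gen 4: crossing 4x5. Involves strand 5? yes. Count so far: 1
Gen 5: crossing 2x5. Involves strand 5? yes. Count so far: 2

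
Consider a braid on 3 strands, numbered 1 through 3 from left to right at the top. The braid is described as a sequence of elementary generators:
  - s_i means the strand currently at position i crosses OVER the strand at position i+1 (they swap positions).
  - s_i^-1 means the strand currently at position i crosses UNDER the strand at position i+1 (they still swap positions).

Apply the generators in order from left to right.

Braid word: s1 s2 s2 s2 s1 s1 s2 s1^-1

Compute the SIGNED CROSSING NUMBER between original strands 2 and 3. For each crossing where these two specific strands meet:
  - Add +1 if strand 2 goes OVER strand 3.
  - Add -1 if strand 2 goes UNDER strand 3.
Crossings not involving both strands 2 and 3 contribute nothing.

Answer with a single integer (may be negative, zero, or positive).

Gen 1: crossing 1x2. Both 2&3? no. Sum: 0
Gen 2: crossing 1x3. Both 2&3? no. Sum: 0
Gen 3: crossing 3x1. Both 2&3? no. Sum: 0
Gen 4: crossing 1x3. Both 2&3? no. Sum: 0
Gen 5: 2 over 3. Both 2&3? yes. Contrib: +1. Sum: 1
Gen 6: 3 over 2. Both 2&3? yes. Contrib: -1. Sum: 0
Gen 7: crossing 3x1. Both 2&3? no. Sum: 0
Gen 8: crossing 2x1. Both 2&3? no. Sum: 0

Answer: 0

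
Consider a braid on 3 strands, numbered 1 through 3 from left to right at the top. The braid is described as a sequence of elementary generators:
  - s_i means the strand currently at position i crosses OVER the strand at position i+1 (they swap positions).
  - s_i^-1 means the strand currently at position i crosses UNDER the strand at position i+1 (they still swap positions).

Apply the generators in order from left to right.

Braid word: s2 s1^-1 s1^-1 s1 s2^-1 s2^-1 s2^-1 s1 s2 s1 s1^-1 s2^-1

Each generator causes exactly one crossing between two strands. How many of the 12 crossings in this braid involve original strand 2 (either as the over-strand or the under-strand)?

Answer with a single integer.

Gen 1: crossing 2x3. Involves strand 2? yes. Count so far: 1
Gen 2: crossing 1x3. Involves strand 2? no. Count so far: 1
Gen 3: crossing 3x1. Involves strand 2? no. Count so far: 1
Gen 4: crossing 1x3. Involves strand 2? no. Count so far: 1
Gen 5: crossing 1x2. Involves strand 2? yes. Count so far: 2
Gen 6: crossing 2x1. Involves strand 2? yes. Count so far: 3
Gen 7: crossing 1x2. Involves strand 2? yes. Count so far: 4
Gen 8: crossing 3x2. Involves strand 2? yes. Count so far: 5
Gen 9: crossing 3x1. Involves strand 2? no. Count so far: 5
Gen 10: crossing 2x1. Involves strand 2? yes. Count so far: 6
Gen 11: crossing 1x2. Involves strand 2? yes. Count so far: 7
Gen 12: crossing 1x3. Involves strand 2? no. Count so far: 7

Answer: 7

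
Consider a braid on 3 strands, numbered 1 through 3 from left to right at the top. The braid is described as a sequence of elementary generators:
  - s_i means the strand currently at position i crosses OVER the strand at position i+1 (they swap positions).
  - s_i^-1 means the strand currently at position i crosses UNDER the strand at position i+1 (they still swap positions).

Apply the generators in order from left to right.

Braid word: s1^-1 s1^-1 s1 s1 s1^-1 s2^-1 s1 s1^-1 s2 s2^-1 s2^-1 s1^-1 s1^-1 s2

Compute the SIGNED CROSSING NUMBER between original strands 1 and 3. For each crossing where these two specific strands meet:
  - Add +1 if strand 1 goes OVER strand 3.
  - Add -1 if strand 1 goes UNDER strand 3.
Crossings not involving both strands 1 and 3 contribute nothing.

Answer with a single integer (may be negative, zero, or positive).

Gen 1: crossing 1x2. Both 1&3? no. Sum: 0
Gen 2: crossing 2x1. Both 1&3? no. Sum: 0
Gen 3: crossing 1x2. Both 1&3? no. Sum: 0
Gen 4: crossing 2x1. Both 1&3? no. Sum: 0
Gen 5: crossing 1x2. Both 1&3? no. Sum: 0
Gen 6: 1 under 3. Both 1&3? yes. Contrib: -1. Sum: -1
Gen 7: crossing 2x3. Both 1&3? no. Sum: -1
Gen 8: crossing 3x2. Both 1&3? no. Sum: -1
Gen 9: 3 over 1. Both 1&3? yes. Contrib: -1. Sum: -2
Gen 10: 1 under 3. Both 1&3? yes. Contrib: -1. Sum: -3
Gen 11: 3 under 1. Both 1&3? yes. Contrib: +1. Sum: -2
Gen 12: crossing 2x1. Both 1&3? no. Sum: -2
Gen 13: crossing 1x2. Both 1&3? no. Sum: -2
Gen 14: 1 over 3. Both 1&3? yes. Contrib: +1. Sum: -1

Answer: -1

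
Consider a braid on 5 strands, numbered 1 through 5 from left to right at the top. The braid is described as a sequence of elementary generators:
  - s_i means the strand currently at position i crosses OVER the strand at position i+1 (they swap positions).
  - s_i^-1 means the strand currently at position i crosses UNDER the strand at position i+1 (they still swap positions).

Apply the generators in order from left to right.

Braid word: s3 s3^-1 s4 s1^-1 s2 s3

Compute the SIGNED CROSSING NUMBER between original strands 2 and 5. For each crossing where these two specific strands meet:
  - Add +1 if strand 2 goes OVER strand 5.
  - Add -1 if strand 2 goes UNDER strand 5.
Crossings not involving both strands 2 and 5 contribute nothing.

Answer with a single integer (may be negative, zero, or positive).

Answer: 0

Derivation:
Gen 1: crossing 3x4. Both 2&5? no. Sum: 0
Gen 2: crossing 4x3. Both 2&5? no. Sum: 0
Gen 3: crossing 4x5. Both 2&5? no. Sum: 0
Gen 4: crossing 1x2. Both 2&5? no. Sum: 0
Gen 5: crossing 1x3. Both 2&5? no. Sum: 0
Gen 6: crossing 1x5. Both 2&5? no. Sum: 0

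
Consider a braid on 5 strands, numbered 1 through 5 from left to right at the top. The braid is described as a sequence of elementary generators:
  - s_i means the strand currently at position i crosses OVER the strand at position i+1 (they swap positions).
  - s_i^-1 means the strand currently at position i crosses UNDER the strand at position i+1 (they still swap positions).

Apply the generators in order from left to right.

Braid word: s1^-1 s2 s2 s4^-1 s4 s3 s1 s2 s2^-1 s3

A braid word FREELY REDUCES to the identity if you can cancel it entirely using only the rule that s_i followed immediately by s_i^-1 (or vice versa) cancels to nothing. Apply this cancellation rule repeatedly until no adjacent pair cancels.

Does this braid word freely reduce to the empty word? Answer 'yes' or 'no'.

Answer: no

Derivation:
Gen 1 (s1^-1): push. Stack: [s1^-1]
Gen 2 (s2): push. Stack: [s1^-1 s2]
Gen 3 (s2): push. Stack: [s1^-1 s2 s2]
Gen 4 (s4^-1): push. Stack: [s1^-1 s2 s2 s4^-1]
Gen 5 (s4): cancels prior s4^-1. Stack: [s1^-1 s2 s2]
Gen 6 (s3): push. Stack: [s1^-1 s2 s2 s3]
Gen 7 (s1): push. Stack: [s1^-1 s2 s2 s3 s1]
Gen 8 (s2): push. Stack: [s1^-1 s2 s2 s3 s1 s2]
Gen 9 (s2^-1): cancels prior s2. Stack: [s1^-1 s2 s2 s3 s1]
Gen 10 (s3): push. Stack: [s1^-1 s2 s2 s3 s1 s3]
Reduced word: s1^-1 s2 s2 s3 s1 s3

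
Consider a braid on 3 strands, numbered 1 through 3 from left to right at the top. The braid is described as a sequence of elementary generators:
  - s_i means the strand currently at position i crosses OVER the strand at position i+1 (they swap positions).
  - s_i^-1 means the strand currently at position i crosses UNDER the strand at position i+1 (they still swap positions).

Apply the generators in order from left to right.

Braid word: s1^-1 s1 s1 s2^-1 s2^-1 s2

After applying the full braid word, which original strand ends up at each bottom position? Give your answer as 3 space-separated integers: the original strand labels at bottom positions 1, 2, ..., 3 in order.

Answer: 2 3 1

Derivation:
Gen 1 (s1^-1): strand 1 crosses under strand 2. Perm now: [2 1 3]
Gen 2 (s1): strand 2 crosses over strand 1. Perm now: [1 2 3]
Gen 3 (s1): strand 1 crosses over strand 2. Perm now: [2 1 3]
Gen 4 (s2^-1): strand 1 crosses under strand 3. Perm now: [2 3 1]
Gen 5 (s2^-1): strand 3 crosses under strand 1. Perm now: [2 1 3]
Gen 6 (s2): strand 1 crosses over strand 3. Perm now: [2 3 1]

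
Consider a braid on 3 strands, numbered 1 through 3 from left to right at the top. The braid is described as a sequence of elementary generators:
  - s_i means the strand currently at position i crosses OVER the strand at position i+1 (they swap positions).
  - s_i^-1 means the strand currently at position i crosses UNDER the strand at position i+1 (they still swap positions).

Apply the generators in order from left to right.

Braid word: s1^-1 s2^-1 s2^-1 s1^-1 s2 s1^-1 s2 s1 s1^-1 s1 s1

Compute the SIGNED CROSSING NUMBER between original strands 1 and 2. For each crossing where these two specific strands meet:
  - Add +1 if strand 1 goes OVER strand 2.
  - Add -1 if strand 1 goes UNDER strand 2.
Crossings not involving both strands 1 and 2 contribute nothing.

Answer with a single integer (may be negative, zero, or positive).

Answer: 1

Derivation:
Gen 1: 1 under 2. Both 1&2? yes. Contrib: -1. Sum: -1
Gen 2: crossing 1x3. Both 1&2? no. Sum: -1
Gen 3: crossing 3x1. Both 1&2? no. Sum: -1
Gen 4: 2 under 1. Both 1&2? yes. Contrib: +1. Sum: 0
Gen 5: crossing 2x3. Both 1&2? no. Sum: 0
Gen 6: crossing 1x3. Both 1&2? no. Sum: 0
Gen 7: 1 over 2. Both 1&2? yes. Contrib: +1. Sum: 1
Gen 8: crossing 3x2. Both 1&2? no. Sum: 1
Gen 9: crossing 2x3. Both 1&2? no. Sum: 1
Gen 10: crossing 3x2. Both 1&2? no. Sum: 1
Gen 11: crossing 2x3. Both 1&2? no. Sum: 1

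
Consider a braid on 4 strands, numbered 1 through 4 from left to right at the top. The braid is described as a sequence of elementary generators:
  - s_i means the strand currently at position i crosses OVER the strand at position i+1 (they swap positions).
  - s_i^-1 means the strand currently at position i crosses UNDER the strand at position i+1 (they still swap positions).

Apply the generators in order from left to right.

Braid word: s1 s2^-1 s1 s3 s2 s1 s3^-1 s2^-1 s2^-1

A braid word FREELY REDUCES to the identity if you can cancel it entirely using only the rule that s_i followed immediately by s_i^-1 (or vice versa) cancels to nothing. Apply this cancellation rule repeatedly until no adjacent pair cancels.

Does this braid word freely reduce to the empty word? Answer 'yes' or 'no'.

Gen 1 (s1): push. Stack: [s1]
Gen 2 (s2^-1): push. Stack: [s1 s2^-1]
Gen 3 (s1): push. Stack: [s1 s2^-1 s1]
Gen 4 (s3): push. Stack: [s1 s2^-1 s1 s3]
Gen 5 (s2): push. Stack: [s1 s2^-1 s1 s3 s2]
Gen 6 (s1): push. Stack: [s1 s2^-1 s1 s3 s2 s1]
Gen 7 (s3^-1): push. Stack: [s1 s2^-1 s1 s3 s2 s1 s3^-1]
Gen 8 (s2^-1): push. Stack: [s1 s2^-1 s1 s3 s2 s1 s3^-1 s2^-1]
Gen 9 (s2^-1): push. Stack: [s1 s2^-1 s1 s3 s2 s1 s3^-1 s2^-1 s2^-1]
Reduced word: s1 s2^-1 s1 s3 s2 s1 s3^-1 s2^-1 s2^-1

Answer: no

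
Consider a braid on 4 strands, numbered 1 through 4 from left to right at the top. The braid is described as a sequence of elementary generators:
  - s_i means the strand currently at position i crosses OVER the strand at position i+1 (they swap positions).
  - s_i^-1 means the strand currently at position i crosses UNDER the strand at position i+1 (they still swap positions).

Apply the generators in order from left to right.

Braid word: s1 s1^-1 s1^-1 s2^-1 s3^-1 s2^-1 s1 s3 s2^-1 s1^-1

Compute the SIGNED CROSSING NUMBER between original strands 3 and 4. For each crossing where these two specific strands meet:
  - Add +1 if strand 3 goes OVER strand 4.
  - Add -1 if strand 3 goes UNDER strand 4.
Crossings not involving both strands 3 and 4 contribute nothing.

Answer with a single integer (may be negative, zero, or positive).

Gen 1: crossing 1x2. Both 3&4? no. Sum: 0
Gen 2: crossing 2x1. Both 3&4? no. Sum: 0
Gen 3: crossing 1x2. Both 3&4? no. Sum: 0
Gen 4: crossing 1x3. Both 3&4? no. Sum: 0
Gen 5: crossing 1x4. Both 3&4? no. Sum: 0
Gen 6: 3 under 4. Both 3&4? yes. Contrib: -1. Sum: -1
Gen 7: crossing 2x4. Both 3&4? no. Sum: -1
Gen 8: crossing 3x1. Both 3&4? no. Sum: -1
Gen 9: crossing 2x1. Both 3&4? no. Sum: -1
Gen 10: crossing 4x1. Both 3&4? no. Sum: -1

Answer: -1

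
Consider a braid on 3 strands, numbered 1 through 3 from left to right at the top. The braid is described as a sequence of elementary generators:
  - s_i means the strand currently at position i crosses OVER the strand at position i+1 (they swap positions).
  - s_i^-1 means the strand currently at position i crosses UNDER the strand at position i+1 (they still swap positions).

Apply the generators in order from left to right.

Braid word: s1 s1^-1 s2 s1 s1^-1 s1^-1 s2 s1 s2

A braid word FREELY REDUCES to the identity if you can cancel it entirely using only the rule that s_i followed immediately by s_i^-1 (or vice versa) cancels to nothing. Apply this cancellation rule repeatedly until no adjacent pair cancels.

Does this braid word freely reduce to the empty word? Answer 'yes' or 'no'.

Answer: no

Derivation:
Gen 1 (s1): push. Stack: [s1]
Gen 2 (s1^-1): cancels prior s1. Stack: []
Gen 3 (s2): push. Stack: [s2]
Gen 4 (s1): push. Stack: [s2 s1]
Gen 5 (s1^-1): cancels prior s1. Stack: [s2]
Gen 6 (s1^-1): push. Stack: [s2 s1^-1]
Gen 7 (s2): push. Stack: [s2 s1^-1 s2]
Gen 8 (s1): push. Stack: [s2 s1^-1 s2 s1]
Gen 9 (s2): push. Stack: [s2 s1^-1 s2 s1 s2]
Reduced word: s2 s1^-1 s2 s1 s2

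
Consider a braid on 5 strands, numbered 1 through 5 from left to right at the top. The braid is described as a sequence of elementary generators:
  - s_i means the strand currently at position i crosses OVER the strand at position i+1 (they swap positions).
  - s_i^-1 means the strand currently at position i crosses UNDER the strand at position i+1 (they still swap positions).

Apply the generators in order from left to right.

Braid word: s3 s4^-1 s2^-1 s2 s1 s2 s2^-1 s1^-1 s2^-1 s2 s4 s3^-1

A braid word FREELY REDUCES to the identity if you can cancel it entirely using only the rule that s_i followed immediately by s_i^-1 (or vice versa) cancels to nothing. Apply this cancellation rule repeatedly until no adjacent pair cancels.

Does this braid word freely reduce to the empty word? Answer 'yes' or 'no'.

Gen 1 (s3): push. Stack: [s3]
Gen 2 (s4^-1): push. Stack: [s3 s4^-1]
Gen 3 (s2^-1): push. Stack: [s3 s4^-1 s2^-1]
Gen 4 (s2): cancels prior s2^-1. Stack: [s3 s4^-1]
Gen 5 (s1): push. Stack: [s3 s4^-1 s1]
Gen 6 (s2): push. Stack: [s3 s4^-1 s1 s2]
Gen 7 (s2^-1): cancels prior s2. Stack: [s3 s4^-1 s1]
Gen 8 (s1^-1): cancels prior s1. Stack: [s3 s4^-1]
Gen 9 (s2^-1): push. Stack: [s3 s4^-1 s2^-1]
Gen 10 (s2): cancels prior s2^-1. Stack: [s3 s4^-1]
Gen 11 (s4): cancels prior s4^-1. Stack: [s3]
Gen 12 (s3^-1): cancels prior s3. Stack: []
Reduced word: (empty)

Answer: yes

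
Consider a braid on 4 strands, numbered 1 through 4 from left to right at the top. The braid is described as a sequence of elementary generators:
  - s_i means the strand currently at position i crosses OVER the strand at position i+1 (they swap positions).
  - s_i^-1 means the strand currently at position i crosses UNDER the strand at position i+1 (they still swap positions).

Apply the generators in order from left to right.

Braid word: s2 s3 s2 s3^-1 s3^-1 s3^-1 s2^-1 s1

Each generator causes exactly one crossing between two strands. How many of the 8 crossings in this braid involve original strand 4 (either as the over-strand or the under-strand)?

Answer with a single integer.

Answer: 3

Derivation:
Gen 1: crossing 2x3. Involves strand 4? no. Count so far: 0
Gen 2: crossing 2x4. Involves strand 4? yes. Count so far: 1
Gen 3: crossing 3x4. Involves strand 4? yes. Count so far: 2
Gen 4: crossing 3x2. Involves strand 4? no. Count so far: 2
Gen 5: crossing 2x3. Involves strand 4? no. Count so far: 2
Gen 6: crossing 3x2. Involves strand 4? no. Count so far: 2
Gen 7: crossing 4x2. Involves strand 4? yes. Count so far: 3
Gen 8: crossing 1x2. Involves strand 4? no. Count so far: 3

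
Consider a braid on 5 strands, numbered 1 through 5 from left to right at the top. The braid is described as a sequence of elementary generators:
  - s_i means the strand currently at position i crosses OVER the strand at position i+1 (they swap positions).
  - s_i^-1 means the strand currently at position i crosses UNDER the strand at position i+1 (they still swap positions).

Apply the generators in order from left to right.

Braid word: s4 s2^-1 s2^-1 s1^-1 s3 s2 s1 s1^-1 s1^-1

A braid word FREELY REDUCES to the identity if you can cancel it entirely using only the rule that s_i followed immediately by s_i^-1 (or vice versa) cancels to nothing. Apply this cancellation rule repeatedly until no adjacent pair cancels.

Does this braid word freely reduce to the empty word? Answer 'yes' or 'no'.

Answer: no

Derivation:
Gen 1 (s4): push. Stack: [s4]
Gen 2 (s2^-1): push. Stack: [s4 s2^-1]
Gen 3 (s2^-1): push. Stack: [s4 s2^-1 s2^-1]
Gen 4 (s1^-1): push. Stack: [s4 s2^-1 s2^-1 s1^-1]
Gen 5 (s3): push. Stack: [s4 s2^-1 s2^-1 s1^-1 s3]
Gen 6 (s2): push. Stack: [s4 s2^-1 s2^-1 s1^-1 s3 s2]
Gen 7 (s1): push. Stack: [s4 s2^-1 s2^-1 s1^-1 s3 s2 s1]
Gen 8 (s1^-1): cancels prior s1. Stack: [s4 s2^-1 s2^-1 s1^-1 s3 s2]
Gen 9 (s1^-1): push. Stack: [s4 s2^-1 s2^-1 s1^-1 s3 s2 s1^-1]
Reduced word: s4 s2^-1 s2^-1 s1^-1 s3 s2 s1^-1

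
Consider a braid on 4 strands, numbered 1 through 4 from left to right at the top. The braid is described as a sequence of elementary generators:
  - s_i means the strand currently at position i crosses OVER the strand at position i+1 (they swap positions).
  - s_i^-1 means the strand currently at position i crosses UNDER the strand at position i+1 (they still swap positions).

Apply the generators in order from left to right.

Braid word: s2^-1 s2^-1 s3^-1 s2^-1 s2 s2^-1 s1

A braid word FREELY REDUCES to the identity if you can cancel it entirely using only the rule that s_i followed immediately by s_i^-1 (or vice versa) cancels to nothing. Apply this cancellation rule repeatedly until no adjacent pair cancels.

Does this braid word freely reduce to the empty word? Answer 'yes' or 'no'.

Answer: no

Derivation:
Gen 1 (s2^-1): push. Stack: [s2^-1]
Gen 2 (s2^-1): push. Stack: [s2^-1 s2^-1]
Gen 3 (s3^-1): push. Stack: [s2^-1 s2^-1 s3^-1]
Gen 4 (s2^-1): push. Stack: [s2^-1 s2^-1 s3^-1 s2^-1]
Gen 5 (s2): cancels prior s2^-1. Stack: [s2^-1 s2^-1 s3^-1]
Gen 6 (s2^-1): push. Stack: [s2^-1 s2^-1 s3^-1 s2^-1]
Gen 7 (s1): push. Stack: [s2^-1 s2^-1 s3^-1 s2^-1 s1]
Reduced word: s2^-1 s2^-1 s3^-1 s2^-1 s1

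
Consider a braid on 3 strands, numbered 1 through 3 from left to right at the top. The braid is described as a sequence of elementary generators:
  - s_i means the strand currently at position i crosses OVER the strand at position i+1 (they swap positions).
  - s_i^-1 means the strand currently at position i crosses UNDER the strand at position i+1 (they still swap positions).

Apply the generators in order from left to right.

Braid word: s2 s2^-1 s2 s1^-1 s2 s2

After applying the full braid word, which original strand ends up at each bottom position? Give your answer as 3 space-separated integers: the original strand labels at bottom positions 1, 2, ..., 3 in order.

Answer: 3 1 2

Derivation:
Gen 1 (s2): strand 2 crosses over strand 3. Perm now: [1 3 2]
Gen 2 (s2^-1): strand 3 crosses under strand 2. Perm now: [1 2 3]
Gen 3 (s2): strand 2 crosses over strand 3. Perm now: [1 3 2]
Gen 4 (s1^-1): strand 1 crosses under strand 3. Perm now: [3 1 2]
Gen 5 (s2): strand 1 crosses over strand 2. Perm now: [3 2 1]
Gen 6 (s2): strand 2 crosses over strand 1. Perm now: [3 1 2]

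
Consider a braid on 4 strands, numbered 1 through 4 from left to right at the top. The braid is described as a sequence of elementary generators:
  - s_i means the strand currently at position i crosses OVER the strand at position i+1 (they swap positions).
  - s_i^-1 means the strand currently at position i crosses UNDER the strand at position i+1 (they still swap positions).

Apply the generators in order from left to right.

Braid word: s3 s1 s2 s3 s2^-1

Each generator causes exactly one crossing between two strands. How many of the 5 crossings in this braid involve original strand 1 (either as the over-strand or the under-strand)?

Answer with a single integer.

Answer: 3

Derivation:
Gen 1: crossing 3x4. Involves strand 1? no. Count so far: 0
Gen 2: crossing 1x2. Involves strand 1? yes. Count so far: 1
Gen 3: crossing 1x4. Involves strand 1? yes. Count so far: 2
Gen 4: crossing 1x3. Involves strand 1? yes. Count so far: 3
Gen 5: crossing 4x3. Involves strand 1? no. Count so far: 3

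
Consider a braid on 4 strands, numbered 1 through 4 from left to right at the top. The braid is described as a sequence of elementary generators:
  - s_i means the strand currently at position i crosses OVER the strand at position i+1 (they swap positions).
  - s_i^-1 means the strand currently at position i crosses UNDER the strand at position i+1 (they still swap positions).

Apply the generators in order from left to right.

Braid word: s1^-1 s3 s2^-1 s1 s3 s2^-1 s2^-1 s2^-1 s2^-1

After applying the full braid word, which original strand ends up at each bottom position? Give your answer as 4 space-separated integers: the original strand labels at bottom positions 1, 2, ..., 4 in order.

Gen 1 (s1^-1): strand 1 crosses under strand 2. Perm now: [2 1 3 4]
Gen 2 (s3): strand 3 crosses over strand 4. Perm now: [2 1 4 3]
Gen 3 (s2^-1): strand 1 crosses under strand 4. Perm now: [2 4 1 3]
Gen 4 (s1): strand 2 crosses over strand 4. Perm now: [4 2 1 3]
Gen 5 (s3): strand 1 crosses over strand 3. Perm now: [4 2 3 1]
Gen 6 (s2^-1): strand 2 crosses under strand 3. Perm now: [4 3 2 1]
Gen 7 (s2^-1): strand 3 crosses under strand 2. Perm now: [4 2 3 1]
Gen 8 (s2^-1): strand 2 crosses under strand 3. Perm now: [4 3 2 1]
Gen 9 (s2^-1): strand 3 crosses under strand 2. Perm now: [4 2 3 1]

Answer: 4 2 3 1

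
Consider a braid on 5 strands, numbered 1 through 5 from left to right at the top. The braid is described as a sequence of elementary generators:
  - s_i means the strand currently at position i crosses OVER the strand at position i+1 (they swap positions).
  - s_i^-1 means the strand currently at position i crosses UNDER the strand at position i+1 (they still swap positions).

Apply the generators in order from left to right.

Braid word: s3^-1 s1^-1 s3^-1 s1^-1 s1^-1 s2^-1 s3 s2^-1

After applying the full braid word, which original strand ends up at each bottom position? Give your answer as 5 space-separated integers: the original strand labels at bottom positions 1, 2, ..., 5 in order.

Answer: 2 4 3 1 5

Derivation:
Gen 1 (s3^-1): strand 3 crosses under strand 4. Perm now: [1 2 4 3 5]
Gen 2 (s1^-1): strand 1 crosses under strand 2. Perm now: [2 1 4 3 5]
Gen 3 (s3^-1): strand 4 crosses under strand 3. Perm now: [2 1 3 4 5]
Gen 4 (s1^-1): strand 2 crosses under strand 1. Perm now: [1 2 3 4 5]
Gen 5 (s1^-1): strand 1 crosses under strand 2. Perm now: [2 1 3 4 5]
Gen 6 (s2^-1): strand 1 crosses under strand 3. Perm now: [2 3 1 4 5]
Gen 7 (s3): strand 1 crosses over strand 4. Perm now: [2 3 4 1 5]
Gen 8 (s2^-1): strand 3 crosses under strand 4. Perm now: [2 4 3 1 5]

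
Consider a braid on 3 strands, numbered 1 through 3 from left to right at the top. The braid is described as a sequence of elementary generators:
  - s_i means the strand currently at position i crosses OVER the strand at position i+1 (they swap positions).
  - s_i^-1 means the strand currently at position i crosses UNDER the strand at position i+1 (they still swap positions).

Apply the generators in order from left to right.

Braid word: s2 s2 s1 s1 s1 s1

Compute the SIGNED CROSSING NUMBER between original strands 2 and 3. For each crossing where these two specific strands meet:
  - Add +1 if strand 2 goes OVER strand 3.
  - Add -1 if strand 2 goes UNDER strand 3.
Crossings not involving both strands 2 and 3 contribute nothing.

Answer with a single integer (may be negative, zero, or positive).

Gen 1: 2 over 3. Both 2&3? yes. Contrib: +1. Sum: 1
Gen 2: 3 over 2. Both 2&3? yes. Contrib: -1. Sum: 0
Gen 3: crossing 1x2. Both 2&3? no. Sum: 0
Gen 4: crossing 2x1. Both 2&3? no. Sum: 0
Gen 5: crossing 1x2. Both 2&3? no. Sum: 0
Gen 6: crossing 2x1. Both 2&3? no. Sum: 0

Answer: 0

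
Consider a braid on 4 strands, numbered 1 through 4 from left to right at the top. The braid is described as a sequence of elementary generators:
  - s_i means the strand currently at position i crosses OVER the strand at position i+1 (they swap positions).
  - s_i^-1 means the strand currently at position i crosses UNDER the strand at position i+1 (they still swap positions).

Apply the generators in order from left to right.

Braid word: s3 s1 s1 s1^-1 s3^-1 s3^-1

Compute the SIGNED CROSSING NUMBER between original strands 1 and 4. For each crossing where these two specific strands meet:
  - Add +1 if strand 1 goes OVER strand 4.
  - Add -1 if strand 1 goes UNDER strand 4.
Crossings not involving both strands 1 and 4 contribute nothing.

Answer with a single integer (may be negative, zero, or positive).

Gen 1: crossing 3x4. Both 1&4? no. Sum: 0
Gen 2: crossing 1x2. Both 1&4? no. Sum: 0
Gen 3: crossing 2x1. Both 1&4? no. Sum: 0
Gen 4: crossing 1x2. Both 1&4? no. Sum: 0
Gen 5: crossing 4x3. Both 1&4? no. Sum: 0
Gen 6: crossing 3x4. Both 1&4? no. Sum: 0

Answer: 0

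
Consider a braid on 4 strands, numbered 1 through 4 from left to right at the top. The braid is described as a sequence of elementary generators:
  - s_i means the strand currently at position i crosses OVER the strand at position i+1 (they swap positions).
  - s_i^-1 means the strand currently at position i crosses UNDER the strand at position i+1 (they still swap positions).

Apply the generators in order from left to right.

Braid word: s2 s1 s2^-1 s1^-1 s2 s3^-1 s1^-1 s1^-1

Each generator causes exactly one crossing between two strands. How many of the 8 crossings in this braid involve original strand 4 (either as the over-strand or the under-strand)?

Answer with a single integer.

Answer: 1

Derivation:
Gen 1: crossing 2x3. Involves strand 4? no. Count so far: 0
Gen 2: crossing 1x3. Involves strand 4? no. Count so far: 0
Gen 3: crossing 1x2. Involves strand 4? no. Count so far: 0
Gen 4: crossing 3x2. Involves strand 4? no. Count so far: 0
Gen 5: crossing 3x1. Involves strand 4? no. Count so far: 0
Gen 6: crossing 3x4. Involves strand 4? yes. Count so far: 1
Gen 7: crossing 2x1. Involves strand 4? no. Count so far: 1
Gen 8: crossing 1x2. Involves strand 4? no. Count so far: 1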